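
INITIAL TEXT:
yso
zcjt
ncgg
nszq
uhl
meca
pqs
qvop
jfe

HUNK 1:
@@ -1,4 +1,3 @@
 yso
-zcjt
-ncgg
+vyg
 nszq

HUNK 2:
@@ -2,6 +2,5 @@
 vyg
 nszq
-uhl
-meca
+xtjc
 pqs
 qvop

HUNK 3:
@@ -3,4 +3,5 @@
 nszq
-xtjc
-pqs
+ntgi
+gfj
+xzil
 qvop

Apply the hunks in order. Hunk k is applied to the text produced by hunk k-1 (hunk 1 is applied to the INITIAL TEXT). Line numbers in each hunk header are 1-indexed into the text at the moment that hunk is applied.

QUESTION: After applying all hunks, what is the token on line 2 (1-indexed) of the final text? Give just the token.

Answer: vyg

Derivation:
Hunk 1: at line 1 remove [zcjt,ncgg] add [vyg] -> 8 lines: yso vyg nszq uhl meca pqs qvop jfe
Hunk 2: at line 2 remove [uhl,meca] add [xtjc] -> 7 lines: yso vyg nszq xtjc pqs qvop jfe
Hunk 3: at line 3 remove [xtjc,pqs] add [ntgi,gfj,xzil] -> 8 lines: yso vyg nszq ntgi gfj xzil qvop jfe
Final line 2: vyg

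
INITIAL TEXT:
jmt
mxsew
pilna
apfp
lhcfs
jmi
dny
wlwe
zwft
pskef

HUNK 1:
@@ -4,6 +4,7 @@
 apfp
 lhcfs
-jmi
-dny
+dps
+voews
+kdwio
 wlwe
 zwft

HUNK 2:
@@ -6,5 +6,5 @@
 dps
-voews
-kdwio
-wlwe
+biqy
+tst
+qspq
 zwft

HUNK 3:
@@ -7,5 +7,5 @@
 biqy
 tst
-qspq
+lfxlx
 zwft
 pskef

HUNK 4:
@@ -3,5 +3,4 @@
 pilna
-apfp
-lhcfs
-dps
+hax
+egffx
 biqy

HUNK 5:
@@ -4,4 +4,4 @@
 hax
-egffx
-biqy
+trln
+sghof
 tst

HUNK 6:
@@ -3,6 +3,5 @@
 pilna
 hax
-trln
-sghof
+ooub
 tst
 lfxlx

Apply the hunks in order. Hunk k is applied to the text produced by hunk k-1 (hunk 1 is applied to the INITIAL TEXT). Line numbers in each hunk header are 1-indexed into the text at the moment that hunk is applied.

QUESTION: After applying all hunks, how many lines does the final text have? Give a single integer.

Hunk 1: at line 4 remove [jmi,dny] add [dps,voews,kdwio] -> 11 lines: jmt mxsew pilna apfp lhcfs dps voews kdwio wlwe zwft pskef
Hunk 2: at line 6 remove [voews,kdwio,wlwe] add [biqy,tst,qspq] -> 11 lines: jmt mxsew pilna apfp lhcfs dps biqy tst qspq zwft pskef
Hunk 3: at line 7 remove [qspq] add [lfxlx] -> 11 lines: jmt mxsew pilna apfp lhcfs dps biqy tst lfxlx zwft pskef
Hunk 4: at line 3 remove [apfp,lhcfs,dps] add [hax,egffx] -> 10 lines: jmt mxsew pilna hax egffx biqy tst lfxlx zwft pskef
Hunk 5: at line 4 remove [egffx,biqy] add [trln,sghof] -> 10 lines: jmt mxsew pilna hax trln sghof tst lfxlx zwft pskef
Hunk 6: at line 3 remove [trln,sghof] add [ooub] -> 9 lines: jmt mxsew pilna hax ooub tst lfxlx zwft pskef
Final line count: 9

Answer: 9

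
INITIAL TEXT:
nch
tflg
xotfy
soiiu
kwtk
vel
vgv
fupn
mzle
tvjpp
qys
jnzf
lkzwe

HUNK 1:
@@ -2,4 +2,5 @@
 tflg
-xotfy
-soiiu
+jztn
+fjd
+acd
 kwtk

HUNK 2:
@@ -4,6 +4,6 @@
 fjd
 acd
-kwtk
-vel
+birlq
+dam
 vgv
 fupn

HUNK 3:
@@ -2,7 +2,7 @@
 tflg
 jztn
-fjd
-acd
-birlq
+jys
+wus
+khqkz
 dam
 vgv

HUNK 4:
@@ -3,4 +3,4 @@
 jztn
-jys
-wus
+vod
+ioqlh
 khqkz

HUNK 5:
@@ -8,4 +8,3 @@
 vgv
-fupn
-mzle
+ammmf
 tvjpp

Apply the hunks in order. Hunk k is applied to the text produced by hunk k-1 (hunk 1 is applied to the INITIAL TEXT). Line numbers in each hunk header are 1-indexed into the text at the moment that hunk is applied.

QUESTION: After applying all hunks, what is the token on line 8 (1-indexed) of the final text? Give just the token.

Hunk 1: at line 2 remove [xotfy,soiiu] add [jztn,fjd,acd] -> 14 lines: nch tflg jztn fjd acd kwtk vel vgv fupn mzle tvjpp qys jnzf lkzwe
Hunk 2: at line 4 remove [kwtk,vel] add [birlq,dam] -> 14 lines: nch tflg jztn fjd acd birlq dam vgv fupn mzle tvjpp qys jnzf lkzwe
Hunk 3: at line 2 remove [fjd,acd,birlq] add [jys,wus,khqkz] -> 14 lines: nch tflg jztn jys wus khqkz dam vgv fupn mzle tvjpp qys jnzf lkzwe
Hunk 4: at line 3 remove [jys,wus] add [vod,ioqlh] -> 14 lines: nch tflg jztn vod ioqlh khqkz dam vgv fupn mzle tvjpp qys jnzf lkzwe
Hunk 5: at line 8 remove [fupn,mzle] add [ammmf] -> 13 lines: nch tflg jztn vod ioqlh khqkz dam vgv ammmf tvjpp qys jnzf lkzwe
Final line 8: vgv

Answer: vgv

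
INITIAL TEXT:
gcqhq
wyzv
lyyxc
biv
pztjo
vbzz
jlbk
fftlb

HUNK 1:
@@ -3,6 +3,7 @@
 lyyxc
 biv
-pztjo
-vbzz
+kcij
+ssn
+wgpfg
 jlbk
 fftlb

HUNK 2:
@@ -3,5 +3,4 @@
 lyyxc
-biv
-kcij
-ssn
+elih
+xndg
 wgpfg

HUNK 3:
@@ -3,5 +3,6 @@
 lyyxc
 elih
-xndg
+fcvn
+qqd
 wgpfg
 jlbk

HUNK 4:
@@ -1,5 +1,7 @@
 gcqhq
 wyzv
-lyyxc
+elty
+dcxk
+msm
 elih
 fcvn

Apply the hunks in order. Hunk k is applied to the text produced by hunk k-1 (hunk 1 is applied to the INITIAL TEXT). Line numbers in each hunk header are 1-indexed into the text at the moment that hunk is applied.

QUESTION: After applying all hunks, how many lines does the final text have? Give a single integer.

Answer: 11

Derivation:
Hunk 1: at line 3 remove [pztjo,vbzz] add [kcij,ssn,wgpfg] -> 9 lines: gcqhq wyzv lyyxc biv kcij ssn wgpfg jlbk fftlb
Hunk 2: at line 3 remove [biv,kcij,ssn] add [elih,xndg] -> 8 lines: gcqhq wyzv lyyxc elih xndg wgpfg jlbk fftlb
Hunk 3: at line 3 remove [xndg] add [fcvn,qqd] -> 9 lines: gcqhq wyzv lyyxc elih fcvn qqd wgpfg jlbk fftlb
Hunk 4: at line 1 remove [lyyxc] add [elty,dcxk,msm] -> 11 lines: gcqhq wyzv elty dcxk msm elih fcvn qqd wgpfg jlbk fftlb
Final line count: 11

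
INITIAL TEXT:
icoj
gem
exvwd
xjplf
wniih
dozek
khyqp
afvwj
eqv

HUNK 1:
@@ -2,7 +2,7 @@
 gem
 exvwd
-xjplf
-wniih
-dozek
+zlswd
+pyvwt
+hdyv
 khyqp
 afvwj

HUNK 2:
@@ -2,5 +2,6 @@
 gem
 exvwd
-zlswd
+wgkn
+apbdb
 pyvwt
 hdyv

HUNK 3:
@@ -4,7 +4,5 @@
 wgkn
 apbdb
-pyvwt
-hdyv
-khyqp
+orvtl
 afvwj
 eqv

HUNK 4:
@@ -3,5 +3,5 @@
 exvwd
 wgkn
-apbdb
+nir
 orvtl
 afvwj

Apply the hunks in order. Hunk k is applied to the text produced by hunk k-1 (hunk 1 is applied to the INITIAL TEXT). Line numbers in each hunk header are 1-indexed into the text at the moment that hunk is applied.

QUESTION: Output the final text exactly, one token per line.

Hunk 1: at line 2 remove [xjplf,wniih,dozek] add [zlswd,pyvwt,hdyv] -> 9 lines: icoj gem exvwd zlswd pyvwt hdyv khyqp afvwj eqv
Hunk 2: at line 2 remove [zlswd] add [wgkn,apbdb] -> 10 lines: icoj gem exvwd wgkn apbdb pyvwt hdyv khyqp afvwj eqv
Hunk 3: at line 4 remove [pyvwt,hdyv,khyqp] add [orvtl] -> 8 lines: icoj gem exvwd wgkn apbdb orvtl afvwj eqv
Hunk 4: at line 3 remove [apbdb] add [nir] -> 8 lines: icoj gem exvwd wgkn nir orvtl afvwj eqv

Answer: icoj
gem
exvwd
wgkn
nir
orvtl
afvwj
eqv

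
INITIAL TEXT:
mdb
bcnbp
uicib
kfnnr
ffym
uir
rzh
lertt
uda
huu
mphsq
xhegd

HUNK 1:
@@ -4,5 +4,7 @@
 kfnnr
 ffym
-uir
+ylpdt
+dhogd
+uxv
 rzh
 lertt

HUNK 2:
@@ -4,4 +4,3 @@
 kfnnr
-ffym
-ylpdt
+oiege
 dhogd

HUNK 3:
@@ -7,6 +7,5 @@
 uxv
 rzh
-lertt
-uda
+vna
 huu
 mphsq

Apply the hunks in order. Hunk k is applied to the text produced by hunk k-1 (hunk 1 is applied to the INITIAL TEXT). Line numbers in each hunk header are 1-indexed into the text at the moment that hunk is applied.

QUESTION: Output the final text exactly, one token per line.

Hunk 1: at line 4 remove [uir] add [ylpdt,dhogd,uxv] -> 14 lines: mdb bcnbp uicib kfnnr ffym ylpdt dhogd uxv rzh lertt uda huu mphsq xhegd
Hunk 2: at line 4 remove [ffym,ylpdt] add [oiege] -> 13 lines: mdb bcnbp uicib kfnnr oiege dhogd uxv rzh lertt uda huu mphsq xhegd
Hunk 3: at line 7 remove [lertt,uda] add [vna] -> 12 lines: mdb bcnbp uicib kfnnr oiege dhogd uxv rzh vna huu mphsq xhegd

Answer: mdb
bcnbp
uicib
kfnnr
oiege
dhogd
uxv
rzh
vna
huu
mphsq
xhegd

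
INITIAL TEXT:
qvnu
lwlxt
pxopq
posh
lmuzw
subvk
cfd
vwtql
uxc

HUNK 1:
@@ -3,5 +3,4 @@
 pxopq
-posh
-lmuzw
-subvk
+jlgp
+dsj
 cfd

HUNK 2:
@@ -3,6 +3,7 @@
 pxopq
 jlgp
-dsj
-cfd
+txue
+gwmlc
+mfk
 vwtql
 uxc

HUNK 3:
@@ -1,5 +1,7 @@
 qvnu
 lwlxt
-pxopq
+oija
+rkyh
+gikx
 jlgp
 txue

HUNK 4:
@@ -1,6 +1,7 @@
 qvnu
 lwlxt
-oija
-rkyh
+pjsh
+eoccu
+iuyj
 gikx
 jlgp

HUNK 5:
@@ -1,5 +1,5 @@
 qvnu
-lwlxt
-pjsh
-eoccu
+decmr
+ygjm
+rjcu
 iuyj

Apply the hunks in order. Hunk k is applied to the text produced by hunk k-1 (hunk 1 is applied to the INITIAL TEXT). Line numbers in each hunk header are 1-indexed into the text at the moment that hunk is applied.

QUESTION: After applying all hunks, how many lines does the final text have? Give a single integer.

Answer: 12

Derivation:
Hunk 1: at line 3 remove [posh,lmuzw,subvk] add [jlgp,dsj] -> 8 lines: qvnu lwlxt pxopq jlgp dsj cfd vwtql uxc
Hunk 2: at line 3 remove [dsj,cfd] add [txue,gwmlc,mfk] -> 9 lines: qvnu lwlxt pxopq jlgp txue gwmlc mfk vwtql uxc
Hunk 3: at line 1 remove [pxopq] add [oija,rkyh,gikx] -> 11 lines: qvnu lwlxt oija rkyh gikx jlgp txue gwmlc mfk vwtql uxc
Hunk 4: at line 1 remove [oija,rkyh] add [pjsh,eoccu,iuyj] -> 12 lines: qvnu lwlxt pjsh eoccu iuyj gikx jlgp txue gwmlc mfk vwtql uxc
Hunk 5: at line 1 remove [lwlxt,pjsh,eoccu] add [decmr,ygjm,rjcu] -> 12 lines: qvnu decmr ygjm rjcu iuyj gikx jlgp txue gwmlc mfk vwtql uxc
Final line count: 12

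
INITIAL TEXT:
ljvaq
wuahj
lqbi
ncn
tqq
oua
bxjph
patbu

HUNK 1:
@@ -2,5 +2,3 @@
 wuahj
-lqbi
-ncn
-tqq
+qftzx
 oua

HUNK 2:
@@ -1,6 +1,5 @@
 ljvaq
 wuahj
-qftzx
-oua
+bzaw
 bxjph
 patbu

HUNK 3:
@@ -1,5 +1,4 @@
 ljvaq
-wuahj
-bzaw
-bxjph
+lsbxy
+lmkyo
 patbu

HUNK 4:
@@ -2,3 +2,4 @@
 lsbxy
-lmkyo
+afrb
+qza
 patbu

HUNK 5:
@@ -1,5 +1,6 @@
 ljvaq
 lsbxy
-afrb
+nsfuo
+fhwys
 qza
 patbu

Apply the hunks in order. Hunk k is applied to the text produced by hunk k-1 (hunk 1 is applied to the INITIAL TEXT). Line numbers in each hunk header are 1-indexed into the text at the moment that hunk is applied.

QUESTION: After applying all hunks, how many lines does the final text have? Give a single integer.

Hunk 1: at line 2 remove [lqbi,ncn,tqq] add [qftzx] -> 6 lines: ljvaq wuahj qftzx oua bxjph patbu
Hunk 2: at line 1 remove [qftzx,oua] add [bzaw] -> 5 lines: ljvaq wuahj bzaw bxjph patbu
Hunk 3: at line 1 remove [wuahj,bzaw,bxjph] add [lsbxy,lmkyo] -> 4 lines: ljvaq lsbxy lmkyo patbu
Hunk 4: at line 2 remove [lmkyo] add [afrb,qza] -> 5 lines: ljvaq lsbxy afrb qza patbu
Hunk 5: at line 1 remove [afrb] add [nsfuo,fhwys] -> 6 lines: ljvaq lsbxy nsfuo fhwys qza patbu
Final line count: 6

Answer: 6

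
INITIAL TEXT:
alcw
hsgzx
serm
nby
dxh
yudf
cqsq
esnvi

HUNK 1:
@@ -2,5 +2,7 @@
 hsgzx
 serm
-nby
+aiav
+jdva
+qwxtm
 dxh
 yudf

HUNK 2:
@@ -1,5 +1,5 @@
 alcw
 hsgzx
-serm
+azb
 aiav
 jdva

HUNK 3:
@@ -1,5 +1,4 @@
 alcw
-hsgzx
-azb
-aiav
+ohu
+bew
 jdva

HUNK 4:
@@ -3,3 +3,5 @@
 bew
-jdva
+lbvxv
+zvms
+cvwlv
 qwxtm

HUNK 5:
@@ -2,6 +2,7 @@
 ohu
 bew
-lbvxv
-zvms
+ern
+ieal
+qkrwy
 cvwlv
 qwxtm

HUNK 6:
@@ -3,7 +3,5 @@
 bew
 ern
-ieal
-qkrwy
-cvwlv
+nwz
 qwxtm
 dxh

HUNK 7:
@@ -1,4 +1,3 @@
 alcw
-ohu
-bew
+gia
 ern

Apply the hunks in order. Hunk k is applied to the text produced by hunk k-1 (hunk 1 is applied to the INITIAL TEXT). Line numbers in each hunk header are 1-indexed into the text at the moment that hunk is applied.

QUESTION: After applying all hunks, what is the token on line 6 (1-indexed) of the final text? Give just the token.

Hunk 1: at line 2 remove [nby] add [aiav,jdva,qwxtm] -> 10 lines: alcw hsgzx serm aiav jdva qwxtm dxh yudf cqsq esnvi
Hunk 2: at line 1 remove [serm] add [azb] -> 10 lines: alcw hsgzx azb aiav jdva qwxtm dxh yudf cqsq esnvi
Hunk 3: at line 1 remove [hsgzx,azb,aiav] add [ohu,bew] -> 9 lines: alcw ohu bew jdva qwxtm dxh yudf cqsq esnvi
Hunk 4: at line 3 remove [jdva] add [lbvxv,zvms,cvwlv] -> 11 lines: alcw ohu bew lbvxv zvms cvwlv qwxtm dxh yudf cqsq esnvi
Hunk 5: at line 2 remove [lbvxv,zvms] add [ern,ieal,qkrwy] -> 12 lines: alcw ohu bew ern ieal qkrwy cvwlv qwxtm dxh yudf cqsq esnvi
Hunk 6: at line 3 remove [ieal,qkrwy,cvwlv] add [nwz] -> 10 lines: alcw ohu bew ern nwz qwxtm dxh yudf cqsq esnvi
Hunk 7: at line 1 remove [ohu,bew] add [gia] -> 9 lines: alcw gia ern nwz qwxtm dxh yudf cqsq esnvi
Final line 6: dxh

Answer: dxh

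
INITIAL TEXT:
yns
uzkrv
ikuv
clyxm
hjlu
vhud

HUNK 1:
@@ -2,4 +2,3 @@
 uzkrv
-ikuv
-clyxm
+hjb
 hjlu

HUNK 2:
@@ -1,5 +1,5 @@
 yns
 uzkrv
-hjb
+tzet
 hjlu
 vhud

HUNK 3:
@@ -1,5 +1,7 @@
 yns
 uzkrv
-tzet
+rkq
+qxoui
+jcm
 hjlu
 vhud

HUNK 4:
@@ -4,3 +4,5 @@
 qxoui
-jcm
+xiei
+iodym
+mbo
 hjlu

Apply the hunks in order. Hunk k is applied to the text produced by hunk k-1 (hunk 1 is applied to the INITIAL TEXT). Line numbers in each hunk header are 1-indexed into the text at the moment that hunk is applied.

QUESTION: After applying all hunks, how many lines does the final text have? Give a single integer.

Hunk 1: at line 2 remove [ikuv,clyxm] add [hjb] -> 5 lines: yns uzkrv hjb hjlu vhud
Hunk 2: at line 1 remove [hjb] add [tzet] -> 5 lines: yns uzkrv tzet hjlu vhud
Hunk 3: at line 1 remove [tzet] add [rkq,qxoui,jcm] -> 7 lines: yns uzkrv rkq qxoui jcm hjlu vhud
Hunk 4: at line 4 remove [jcm] add [xiei,iodym,mbo] -> 9 lines: yns uzkrv rkq qxoui xiei iodym mbo hjlu vhud
Final line count: 9

Answer: 9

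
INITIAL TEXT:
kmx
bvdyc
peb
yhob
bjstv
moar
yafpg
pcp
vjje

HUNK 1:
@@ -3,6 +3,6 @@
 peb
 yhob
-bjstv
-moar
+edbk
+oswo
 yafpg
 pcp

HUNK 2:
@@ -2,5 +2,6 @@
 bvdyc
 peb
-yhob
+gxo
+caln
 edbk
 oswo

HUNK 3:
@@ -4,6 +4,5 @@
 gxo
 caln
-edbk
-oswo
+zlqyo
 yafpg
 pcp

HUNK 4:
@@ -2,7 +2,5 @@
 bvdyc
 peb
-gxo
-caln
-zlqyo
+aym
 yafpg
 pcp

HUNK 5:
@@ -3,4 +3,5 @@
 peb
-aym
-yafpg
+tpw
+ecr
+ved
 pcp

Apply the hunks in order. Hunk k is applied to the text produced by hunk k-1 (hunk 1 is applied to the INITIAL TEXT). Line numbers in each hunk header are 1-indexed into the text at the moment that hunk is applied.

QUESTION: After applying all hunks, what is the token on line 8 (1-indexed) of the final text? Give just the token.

Hunk 1: at line 3 remove [bjstv,moar] add [edbk,oswo] -> 9 lines: kmx bvdyc peb yhob edbk oswo yafpg pcp vjje
Hunk 2: at line 2 remove [yhob] add [gxo,caln] -> 10 lines: kmx bvdyc peb gxo caln edbk oswo yafpg pcp vjje
Hunk 3: at line 4 remove [edbk,oswo] add [zlqyo] -> 9 lines: kmx bvdyc peb gxo caln zlqyo yafpg pcp vjje
Hunk 4: at line 2 remove [gxo,caln,zlqyo] add [aym] -> 7 lines: kmx bvdyc peb aym yafpg pcp vjje
Hunk 5: at line 3 remove [aym,yafpg] add [tpw,ecr,ved] -> 8 lines: kmx bvdyc peb tpw ecr ved pcp vjje
Final line 8: vjje

Answer: vjje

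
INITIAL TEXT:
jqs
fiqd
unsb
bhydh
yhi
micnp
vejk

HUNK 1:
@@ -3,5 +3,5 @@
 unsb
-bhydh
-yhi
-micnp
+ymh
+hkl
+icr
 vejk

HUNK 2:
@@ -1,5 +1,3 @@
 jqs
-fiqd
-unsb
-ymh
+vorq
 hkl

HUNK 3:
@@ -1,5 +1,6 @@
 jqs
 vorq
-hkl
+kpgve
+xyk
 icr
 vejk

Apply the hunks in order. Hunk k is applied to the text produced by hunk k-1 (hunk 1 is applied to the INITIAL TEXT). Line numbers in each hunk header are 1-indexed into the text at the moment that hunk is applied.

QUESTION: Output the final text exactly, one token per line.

Hunk 1: at line 3 remove [bhydh,yhi,micnp] add [ymh,hkl,icr] -> 7 lines: jqs fiqd unsb ymh hkl icr vejk
Hunk 2: at line 1 remove [fiqd,unsb,ymh] add [vorq] -> 5 lines: jqs vorq hkl icr vejk
Hunk 3: at line 1 remove [hkl] add [kpgve,xyk] -> 6 lines: jqs vorq kpgve xyk icr vejk

Answer: jqs
vorq
kpgve
xyk
icr
vejk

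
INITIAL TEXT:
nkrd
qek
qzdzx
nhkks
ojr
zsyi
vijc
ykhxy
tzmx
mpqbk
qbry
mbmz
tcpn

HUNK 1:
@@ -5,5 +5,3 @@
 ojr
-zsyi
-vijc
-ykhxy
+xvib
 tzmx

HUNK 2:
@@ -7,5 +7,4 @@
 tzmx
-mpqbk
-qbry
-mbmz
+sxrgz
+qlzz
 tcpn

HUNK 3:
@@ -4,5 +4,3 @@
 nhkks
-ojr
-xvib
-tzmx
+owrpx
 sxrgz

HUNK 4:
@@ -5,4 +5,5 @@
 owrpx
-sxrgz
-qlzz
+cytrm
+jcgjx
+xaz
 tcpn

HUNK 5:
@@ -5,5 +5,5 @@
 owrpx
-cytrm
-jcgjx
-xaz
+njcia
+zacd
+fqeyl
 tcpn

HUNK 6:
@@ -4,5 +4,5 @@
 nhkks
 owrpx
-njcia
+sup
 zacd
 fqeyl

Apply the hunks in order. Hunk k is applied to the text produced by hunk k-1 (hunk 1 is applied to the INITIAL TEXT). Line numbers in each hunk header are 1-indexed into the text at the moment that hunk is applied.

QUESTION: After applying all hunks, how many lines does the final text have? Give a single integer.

Hunk 1: at line 5 remove [zsyi,vijc,ykhxy] add [xvib] -> 11 lines: nkrd qek qzdzx nhkks ojr xvib tzmx mpqbk qbry mbmz tcpn
Hunk 2: at line 7 remove [mpqbk,qbry,mbmz] add [sxrgz,qlzz] -> 10 lines: nkrd qek qzdzx nhkks ojr xvib tzmx sxrgz qlzz tcpn
Hunk 3: at line 4 remove [ojr,xvib,tzmx] add [owrpx] -> 8 lines: nkrd qek qzdzx nhkks owrpx sxrgz qlzz tcpn
Hunk 4: at line 5 remove [sxrgz,qlzz] add [cytrm,jcgjx,xaz] -> 9 lines: nkrd qek qzdzx nhkks owrpx cytrm jcgjx xaz tcpn
Hunk 5: at line 5 remove [cytrm,jcgjx,xaz] add [njcia,zacd,fqeyl] -> 9 lines: nkrd qek qzdzx nhkks owrpx njcia zacd fqeyl tcpn
Hunk 6: at line 4 remove [njcia] add [sup] -> 9 lines: nkrd qek qzdzx nhkks owrpx sup zacd fqeyl tcpn
Final line count: 9

Answer: 9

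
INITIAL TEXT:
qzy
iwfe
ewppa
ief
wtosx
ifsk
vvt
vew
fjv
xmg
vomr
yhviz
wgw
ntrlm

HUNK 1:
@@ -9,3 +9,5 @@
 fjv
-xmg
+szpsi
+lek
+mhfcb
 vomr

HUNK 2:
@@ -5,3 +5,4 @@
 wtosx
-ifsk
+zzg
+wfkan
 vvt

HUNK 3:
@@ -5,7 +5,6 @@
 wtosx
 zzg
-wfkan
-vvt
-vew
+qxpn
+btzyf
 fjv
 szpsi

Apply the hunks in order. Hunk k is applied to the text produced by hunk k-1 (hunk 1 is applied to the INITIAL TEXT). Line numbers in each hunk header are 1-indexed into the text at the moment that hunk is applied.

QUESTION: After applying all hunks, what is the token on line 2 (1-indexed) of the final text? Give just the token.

Hunk 1: at line 9 remove [xmg] add [szpsi,lek,mhfcb] -> 16 lines: qzy iwfe ewppa ief wtosx ifsk vvt vew fjv szpsi lek mhfcb vomr yhviz wgw ntrlm
Hunk 2: at line 5 remove [ifsk] add [zzg,wfkan] -> 17 lines: qzy iwfe ewppa ief wtosx zzg wfkan vvt vew fjv szpsi lek mhfcb vomr yhviz wgw ntrlm
Hunk 3: at line 5 remove [wfkan,vvt,vew] add [qxpn,btzyf] -> 16 lines: qzy iwfe ewppa ief wtosx zzg qxpn btzyf fjv szpsi lek mhfcb vomr yhviz wgw ntrlm
Final line 2: iwfe

Answer: iwfe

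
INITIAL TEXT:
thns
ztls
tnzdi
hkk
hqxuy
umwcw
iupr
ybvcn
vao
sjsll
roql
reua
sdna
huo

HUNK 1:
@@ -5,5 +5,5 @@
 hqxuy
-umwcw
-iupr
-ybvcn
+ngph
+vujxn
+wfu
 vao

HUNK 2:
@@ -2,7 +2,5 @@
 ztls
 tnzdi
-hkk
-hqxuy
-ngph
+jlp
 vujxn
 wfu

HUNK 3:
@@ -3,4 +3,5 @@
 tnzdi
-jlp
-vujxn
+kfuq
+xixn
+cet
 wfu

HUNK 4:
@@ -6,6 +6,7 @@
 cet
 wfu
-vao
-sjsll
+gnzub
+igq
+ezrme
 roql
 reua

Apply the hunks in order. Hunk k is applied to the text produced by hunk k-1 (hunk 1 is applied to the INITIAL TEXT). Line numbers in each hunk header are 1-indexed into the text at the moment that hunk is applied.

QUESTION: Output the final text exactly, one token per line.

Hunk 1: at line 5 remove [umwcw,iupr,ybvcn] add [ngph,vujxn,wfu] -> 14 lines: thns ztls tnzdi hkk hqxuy ngph vujxn wfu vao sjsll roql reua sdna huo
Hunk 2: at line 2 remove [hkk,hqxuy,ngph] add [jlp] -> 12 lines: thns ztls tnzdi jlp vujxn wfu vao sjsll roql reua sdna huo
Hunk 3: at line 3 remove [jlp,vujxn] add [kfuq,xixn,cet] -> 13 lines: thns ztls tnzdi kfuq xixn cet wfu vao sjsll roql reua sdna huo
Hunk 4: at line 6 remove [vao,sjsll] add [gnzub,igq,ezrme] -> 14 lines: thns ztls tnzdi kfuq xixn cet wfu gnzub igq ezrme roql reua sdna huo

Answer: thns
ztls
tnzdi
kfuq
xixn
cet
wfu
gnzub
igq
ezrme
roql
reua
sdna
huo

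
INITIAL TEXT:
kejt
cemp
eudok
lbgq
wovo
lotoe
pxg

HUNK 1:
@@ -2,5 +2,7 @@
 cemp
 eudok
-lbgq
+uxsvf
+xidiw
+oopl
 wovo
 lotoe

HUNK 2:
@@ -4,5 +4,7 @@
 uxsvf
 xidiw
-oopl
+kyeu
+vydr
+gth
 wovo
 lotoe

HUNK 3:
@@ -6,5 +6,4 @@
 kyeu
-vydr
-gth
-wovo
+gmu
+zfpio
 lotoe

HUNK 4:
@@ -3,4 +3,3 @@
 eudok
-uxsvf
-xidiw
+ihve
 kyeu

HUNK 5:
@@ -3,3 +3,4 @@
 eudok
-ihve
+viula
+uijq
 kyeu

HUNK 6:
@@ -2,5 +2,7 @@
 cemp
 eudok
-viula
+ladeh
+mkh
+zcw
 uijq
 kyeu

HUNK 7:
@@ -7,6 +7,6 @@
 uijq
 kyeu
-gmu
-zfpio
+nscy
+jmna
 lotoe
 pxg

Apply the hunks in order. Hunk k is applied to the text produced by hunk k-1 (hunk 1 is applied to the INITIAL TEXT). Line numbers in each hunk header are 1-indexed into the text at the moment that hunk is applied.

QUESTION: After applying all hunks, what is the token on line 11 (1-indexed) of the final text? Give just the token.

Hunk 1: at line 2 remove [lbgq] add [uxsvf,xidiw,oopl] -> 9 lines: kejt cemp eudok uxsvf xidiw oopl wovo lotoe pxg
Hunk 2: at line 4 remove [oopl] add [kyeu,vydr,gth] -> 11 lines: kejt cemp eudok uxsvf xidiw kyeu vydr gth wovo lotoe pxg
Hunk 3: at line 6 remove [vydr,gth,wovo] add [gmu,zfpio] -> 10 lines: kejt cemp eudok uxsvf xidiw kyeu gmu zfpio lotoe pxg
Hunk 4: at line 3 remove [uxsvf,xidiw] add [ihve] -> 9 lines: kejt cemp eudok ihve kyeu gmu zfpio lotoe pxg
Hunk 5: at line 3 remove [ihve] add [viula,uijq] -> 10 lines: kejt cemp eudok viula uijq kyeu gmu zfpio lotoe pxg
Hunk 6: at line 2 remove [viula] add [ladeh,mkh,zcw] -> 12 lines: kejt cemp eudok ladeh mkh zcw uijq kyeu gmu zfpio lotoe pxg
Hunk 7: at line 7 remove [gmu,zfpio] add [nscy,jmna] -> 12 lines: kejt cemp eudok ladeh mkh zcw uijq kyeu nscy jmna lotoe pxg
Final line 11: lotoe

Answer: lotoe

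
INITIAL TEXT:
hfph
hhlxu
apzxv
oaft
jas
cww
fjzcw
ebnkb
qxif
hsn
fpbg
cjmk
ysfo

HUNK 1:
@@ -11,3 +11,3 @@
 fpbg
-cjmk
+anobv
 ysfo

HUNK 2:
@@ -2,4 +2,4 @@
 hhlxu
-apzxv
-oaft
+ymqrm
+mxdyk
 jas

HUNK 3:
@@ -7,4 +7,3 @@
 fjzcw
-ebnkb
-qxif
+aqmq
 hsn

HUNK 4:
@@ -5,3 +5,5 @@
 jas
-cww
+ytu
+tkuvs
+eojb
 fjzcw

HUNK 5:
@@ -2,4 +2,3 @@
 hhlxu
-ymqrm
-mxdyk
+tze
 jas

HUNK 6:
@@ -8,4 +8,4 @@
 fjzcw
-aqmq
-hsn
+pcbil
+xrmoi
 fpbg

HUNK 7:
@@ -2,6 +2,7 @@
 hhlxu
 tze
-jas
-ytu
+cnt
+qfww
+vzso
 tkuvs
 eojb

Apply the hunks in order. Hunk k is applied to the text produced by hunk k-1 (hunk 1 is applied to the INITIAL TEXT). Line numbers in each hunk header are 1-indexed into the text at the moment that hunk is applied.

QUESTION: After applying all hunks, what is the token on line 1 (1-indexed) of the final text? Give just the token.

Answer: hfph

Derivation:
Hunk 1: at line 11 remove [cjmk] add [anobv] -> 13 lines: hfph hhlxu apzxv oaft jas cww fjzcw ebnkb qxif hsn fpbg anobv ysfo
Hunk 2: at line 2 remove [apzxv,oaft] add [ymqrm,mxdyk] -> 13 lines: hfph hhlxu ymqrm mxdyk jas cww fjzcw ebnkb qxif hsn fpbg anobv ysfo
Hunk 3: at line 7 remove [ebnkb,qxif] add [aqmq] -> 12 lines: hfph hhlxu ymqrm mxdyk jas cww fjzcw aqmq hsn fpbg anobv ysfo
Hunk 4: at line 5 remove [cww] add [ytu,tkuvs,eojb] -> 14 lines: hfph hhlxu ymqrm mxdyk jas ytu tkuvs eojb fjzcw aqmq hsn fpbg anobv ysfo
Hunk 5: at line 2 remove [ymqrm,mxdyk] add [tze] -> 13 lines: hfph hhlxu tze jas ytu tkuvs eojb fjzcw aqmq hsn fpbg anobv ysfo
Hunk 6: at line 8 remove [aqmq,hsn] add [pcbil,xrmoi] -> 13 lines: hfph hhlxu tze jas ytu tkuvs eojb fjzcw pcbil xrmoi fpbg anobv ysfo
Hunk 7: at line 2 remove [jas,ytu] add [cnt,qfww,vzso] -> 14 lines: hfph hhlxu tze cnt qfww vzso tkuvs eojb fjzcw pcbil xrmoi fpbg anobv ysfo
Final line 1: hfph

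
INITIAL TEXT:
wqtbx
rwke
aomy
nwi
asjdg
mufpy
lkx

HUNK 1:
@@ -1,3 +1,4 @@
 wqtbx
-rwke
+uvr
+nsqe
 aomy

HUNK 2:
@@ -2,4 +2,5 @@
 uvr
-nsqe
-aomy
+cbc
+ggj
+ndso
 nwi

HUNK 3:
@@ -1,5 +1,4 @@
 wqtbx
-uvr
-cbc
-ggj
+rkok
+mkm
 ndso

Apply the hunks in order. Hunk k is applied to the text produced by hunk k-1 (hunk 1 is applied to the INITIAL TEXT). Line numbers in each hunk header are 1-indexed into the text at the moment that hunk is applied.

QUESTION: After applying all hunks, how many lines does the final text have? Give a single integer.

Answer: 8

Derivation:
Hunk 1: at line 1 remove [rwke] add [uvr,nsqe] -> 8 lines: wqtbx uvr nsqe aomy nwi asjdg mufpy lkx
Hunk 2: at line 2 remove [nsqe,aomy] add [cbc,ggj,ndso] -> 9 lines: wqtbx uvr cbc ggj ndso nwi asjdg mufpy lkx
Hunk 3: at line 1 remove [uvr,cbc,ggj] add [rkok,mkm] -> 8 lines: wqtbx rkok mkm ndso nwi asjdg mufpy lkx
Final line count: 8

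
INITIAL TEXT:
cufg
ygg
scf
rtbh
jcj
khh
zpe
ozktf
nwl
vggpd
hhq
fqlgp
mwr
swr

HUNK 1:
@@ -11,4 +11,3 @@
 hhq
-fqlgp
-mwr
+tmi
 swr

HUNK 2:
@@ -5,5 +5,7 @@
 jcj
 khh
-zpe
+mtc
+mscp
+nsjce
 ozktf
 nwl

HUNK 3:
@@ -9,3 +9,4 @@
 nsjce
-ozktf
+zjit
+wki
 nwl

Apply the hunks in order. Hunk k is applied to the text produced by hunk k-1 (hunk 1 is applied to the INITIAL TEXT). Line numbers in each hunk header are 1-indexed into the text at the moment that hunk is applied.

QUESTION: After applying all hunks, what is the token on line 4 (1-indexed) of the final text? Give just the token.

Hunk 1: at line 11 remove [fqlgp,mwr] add [tmi] -> 13 lines: cufg ygg scf rtbh jcj khh zpe ozktf nwl vggpd hhq tmi swr
Hunk 2: at line 5 remove [zpe] add [mtc,mscp,nsjce] -> 15 lines: cufg ygg scf rtbh jcj khh mtc mscp nsjce ozktf nwl vggpd hhq tmi swr
Hunk 3: at line 9 remove [ozktf] add [zjit,wki] -> 16 lines: cufg ygg scf rtbh jcj khh mtc mscp nsjce zjit wki nwl vggpd hhq tmi swr
Final line 4: rtbh

Answer: rtbh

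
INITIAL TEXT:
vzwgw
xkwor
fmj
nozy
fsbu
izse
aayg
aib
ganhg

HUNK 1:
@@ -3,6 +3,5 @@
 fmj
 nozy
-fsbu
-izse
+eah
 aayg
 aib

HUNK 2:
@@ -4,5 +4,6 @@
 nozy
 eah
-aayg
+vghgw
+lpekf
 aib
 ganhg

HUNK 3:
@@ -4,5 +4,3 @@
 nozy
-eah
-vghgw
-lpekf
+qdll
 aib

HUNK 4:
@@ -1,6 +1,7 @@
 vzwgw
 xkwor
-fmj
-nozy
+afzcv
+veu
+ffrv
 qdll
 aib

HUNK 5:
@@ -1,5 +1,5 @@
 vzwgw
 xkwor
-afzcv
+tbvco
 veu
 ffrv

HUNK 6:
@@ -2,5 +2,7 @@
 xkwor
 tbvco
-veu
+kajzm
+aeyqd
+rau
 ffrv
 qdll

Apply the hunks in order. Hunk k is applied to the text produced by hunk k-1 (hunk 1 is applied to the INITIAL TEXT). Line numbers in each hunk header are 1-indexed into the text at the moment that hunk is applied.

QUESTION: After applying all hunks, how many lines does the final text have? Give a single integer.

Answer: 10

Derivation:
Hunk 1: at line 3 remove [fsbu,izse] add [eah] -> 8 lines: vzwgw xkwor fmj nozy eah aayg aib ganhg
Hunk 2: at line 4 remove [aayg] add [vghgw,lpekf] -> 9 lines: vzwgw xkwor fmj nozy eah vghgw lpekf aib ganhg
Hunk 3: at line 4 remove [eah,vghgw,lpekf] add [qdll] -> 7 lines: vzwgw xkwor fmj nozy qdll aib ganhg
Hunk 4: at line 1 remove [fmj,nozy] add [afzcv,veu,ffrv] -> 8 lines: vzwgw xkwor afzcv veu ffrv qdll aib ganhg
Hunk 5: at line 1 remove [afzcv] add [tbvco] -> 8 lines: vzwgw xkwor tbvco veu ffrv qdll aib ganhg
Hunk 6: at line 2 remove [veu] add [kajzm,aeyqd,rau] -> 10 lines: vzwgw xkwor tbvco kajzm aeyqd rau ffrv qdll aib ganhg
Final line count: 10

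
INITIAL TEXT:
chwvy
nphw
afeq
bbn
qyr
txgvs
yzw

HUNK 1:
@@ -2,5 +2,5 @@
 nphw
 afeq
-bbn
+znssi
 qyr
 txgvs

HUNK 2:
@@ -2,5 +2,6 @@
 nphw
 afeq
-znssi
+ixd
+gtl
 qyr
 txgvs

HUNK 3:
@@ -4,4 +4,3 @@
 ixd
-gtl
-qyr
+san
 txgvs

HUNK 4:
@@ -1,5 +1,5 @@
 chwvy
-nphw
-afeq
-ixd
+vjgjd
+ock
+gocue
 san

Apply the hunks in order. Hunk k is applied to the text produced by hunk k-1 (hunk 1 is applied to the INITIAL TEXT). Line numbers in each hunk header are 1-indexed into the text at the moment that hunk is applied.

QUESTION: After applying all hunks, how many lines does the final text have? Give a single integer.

Answer: 7

Derivation:
Hunk 1: at line 2 remove [bbn] add [znssi] -> 7 lines: chwvy nphw afeq znssi qyr txgvs yzw
Hunk 2: at line 2 remove [znssi] add [ixd,gtl] -> 8 lines: chwvy nphw afeq ixd gtl qyr txgvs yzw
Hunk 3: at line 4 remove [gtl,qyr] add [san] -> 7 lines: chwvy nphw afeq ixd san txgvs yzw
Hunk 4: at line 1 remove [nphw,afeq,ixd] add [vjgjd,ock,gocue] -> 7 lines: chwvy vjgjd ock gocue san txgvs yzw
Final line count: 7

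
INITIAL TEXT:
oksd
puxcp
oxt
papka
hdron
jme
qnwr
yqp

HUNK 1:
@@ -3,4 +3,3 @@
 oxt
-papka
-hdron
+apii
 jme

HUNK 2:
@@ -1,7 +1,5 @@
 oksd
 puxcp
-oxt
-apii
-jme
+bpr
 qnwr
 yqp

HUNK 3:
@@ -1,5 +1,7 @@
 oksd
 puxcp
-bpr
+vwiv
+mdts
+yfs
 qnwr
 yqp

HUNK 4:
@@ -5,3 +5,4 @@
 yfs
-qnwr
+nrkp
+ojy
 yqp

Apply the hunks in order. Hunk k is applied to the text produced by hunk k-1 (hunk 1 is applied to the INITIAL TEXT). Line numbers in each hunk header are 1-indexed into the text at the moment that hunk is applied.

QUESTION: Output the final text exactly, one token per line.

Hunk 1: at line 3 remove [papka,hdron] add [apii] -> 7 lines: oksd puxcp oxt apii jme qnwr yqp
Hunk 2: at line 1 remove [oxt,apii,jme] add [bpr] -> 5 lines: oksd puxcp bpr qnwr yqp
Hunk 3: at line 1 remove [bpr] add [vwiv,mdts,yfs] -> 7 lines: oksd puxcp vwiv mdts yfs qnwr yqp
Hunk 4: at line 5 remove [qnwr] add [nrkp,ojy] -> 8 lines: oksd puxcp vwiv mdts yfs nrkp ojy yqp

Answer: oksd
puxcp
vwiv
mdts
yfs
nrkp
ojy
yqp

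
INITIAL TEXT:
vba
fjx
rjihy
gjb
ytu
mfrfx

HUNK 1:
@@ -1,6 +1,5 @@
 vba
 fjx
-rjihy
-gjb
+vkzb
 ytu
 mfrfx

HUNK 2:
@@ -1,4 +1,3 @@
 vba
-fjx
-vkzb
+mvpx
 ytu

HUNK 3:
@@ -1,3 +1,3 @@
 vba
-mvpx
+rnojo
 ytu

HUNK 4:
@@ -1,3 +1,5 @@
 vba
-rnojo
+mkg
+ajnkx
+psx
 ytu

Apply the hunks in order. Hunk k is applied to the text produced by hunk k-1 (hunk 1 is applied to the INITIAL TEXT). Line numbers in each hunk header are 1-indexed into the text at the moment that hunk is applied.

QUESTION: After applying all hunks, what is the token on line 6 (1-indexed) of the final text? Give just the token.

Hunk 1: at line 1 remove [rjihy,gjb] add [vkzb] -> 5 lines: vba fjx vkzb ytu mfrfx
Hunk 2: at line 1 remove [fjx,vkzb] add [mvpx] -> 4 lines: vba mvpx ytu mfrfx
Hunk 3: at line 1 remove [mvpx] add [rnojo] -> 4 lines: vba rnojo ytu mfrfx
Hunk 4: at line 1 remove [rnojo] add [mkg,ajnkx,psx] -> 6 lines: vba mkg ajnkx psx ytu mfrfx
Final line 6: mfrfx

Answer: mfrfx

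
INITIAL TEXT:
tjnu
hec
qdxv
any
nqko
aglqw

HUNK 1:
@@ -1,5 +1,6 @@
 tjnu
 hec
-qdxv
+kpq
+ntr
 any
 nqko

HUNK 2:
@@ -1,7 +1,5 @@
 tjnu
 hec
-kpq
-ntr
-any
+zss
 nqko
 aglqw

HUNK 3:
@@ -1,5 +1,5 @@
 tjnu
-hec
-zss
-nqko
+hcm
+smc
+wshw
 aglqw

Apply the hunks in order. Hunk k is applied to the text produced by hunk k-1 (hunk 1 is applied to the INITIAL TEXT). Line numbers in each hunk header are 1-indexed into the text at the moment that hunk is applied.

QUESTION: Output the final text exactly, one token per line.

Hunk 1: at line 1 remove [qdxv] add [kpq,ntr] -> 7 lines: tjnu hec kpq ntr any nqko aglqw
Hunk 2: at line 1 remove [kpq,ntr,any] add [zss] -> 5 lines: tjnu hec zss nqko aglqw
Hunk 3: at line 1 remove [hec,zss,nqko] add [hcm,smc,wshw] -> 5 lines: tjnu hcm smc wshw aglqw

Answer: tjnu
hcm
smc
wshw
aglqw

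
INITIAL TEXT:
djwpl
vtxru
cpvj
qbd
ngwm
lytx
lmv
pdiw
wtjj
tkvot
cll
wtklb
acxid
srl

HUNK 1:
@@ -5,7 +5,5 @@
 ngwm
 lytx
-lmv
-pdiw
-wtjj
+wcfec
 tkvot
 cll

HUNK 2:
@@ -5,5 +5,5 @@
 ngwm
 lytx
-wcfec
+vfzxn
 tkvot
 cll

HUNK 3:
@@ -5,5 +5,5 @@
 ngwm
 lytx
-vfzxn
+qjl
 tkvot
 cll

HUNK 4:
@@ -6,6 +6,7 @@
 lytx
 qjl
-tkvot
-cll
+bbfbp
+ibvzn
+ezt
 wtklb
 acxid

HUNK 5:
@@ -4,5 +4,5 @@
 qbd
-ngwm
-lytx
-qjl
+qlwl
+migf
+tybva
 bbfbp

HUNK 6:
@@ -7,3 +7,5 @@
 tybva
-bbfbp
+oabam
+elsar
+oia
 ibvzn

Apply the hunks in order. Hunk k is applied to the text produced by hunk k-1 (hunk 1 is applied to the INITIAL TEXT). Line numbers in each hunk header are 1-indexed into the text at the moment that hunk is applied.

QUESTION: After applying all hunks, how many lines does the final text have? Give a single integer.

Hunk 1: at line 5 remove [lmv,pdiw,wtjj] add [wcfec] -> 12 lines: djwpl vtxru cpvj qbd ngwm lytx wcfec tkvot cll wtklb acxid srl
Hunk 2: at line 5 remove [wcfec] add [vfzxn] -> 12 lines: djwpl vtxru cpvj qbd ngwm lytx vfzxn tkvot cll wtklb acxid srl
Hunk 3: at line 5 remove [vfzxn] add [qjl] -> 12 lines: djwpl vtxru cpvj qbd ngwm lytx qjl tkvot cll wtklb acxid srl
Hunk 4: at line 6 remove [tkvot,cll] add [bbfbp,ibvzn,ezt] -> 13 lines: djwpl vtxru cpvj qbd ngwm lytx qjl bbfbp ibvzn ezt wtklb acxid srl
Hunk 5: at line 4 remove [ngwm,lytx,qjl] add [qlwl,migf,tybva] -> 13 lines: djwpl vtxru cpvj qbd qlwl migf tybva bbfbp ibvzn ezt wtklb acxid srl
Hunk 6: at line 7 remove [bbfbp] add [oabam,elsar,oia] -> 15 lines: djwpl vtxru cpvj qbd qlwl migf tybva oabam elsar oia ibvzn ezt wtklb acxid srl
Final line count: 15

Answer: 15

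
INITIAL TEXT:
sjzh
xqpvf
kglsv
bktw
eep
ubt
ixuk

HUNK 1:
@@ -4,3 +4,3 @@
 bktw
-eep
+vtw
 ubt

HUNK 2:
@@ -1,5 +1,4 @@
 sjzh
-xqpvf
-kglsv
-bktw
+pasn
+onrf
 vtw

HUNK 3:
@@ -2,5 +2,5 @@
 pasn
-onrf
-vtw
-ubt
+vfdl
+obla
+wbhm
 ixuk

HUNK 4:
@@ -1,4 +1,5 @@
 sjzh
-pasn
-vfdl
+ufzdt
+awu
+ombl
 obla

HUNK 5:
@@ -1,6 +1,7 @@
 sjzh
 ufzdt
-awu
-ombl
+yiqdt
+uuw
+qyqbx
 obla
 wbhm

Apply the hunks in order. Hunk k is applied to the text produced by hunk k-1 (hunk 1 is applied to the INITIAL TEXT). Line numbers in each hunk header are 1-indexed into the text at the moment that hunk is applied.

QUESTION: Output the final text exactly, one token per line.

Answer: sjzh
ufzdt
yiqdt
uuw
qyqbx
obla
wbhm
ixuk

Derivation:
Hunk 1: at line 4 remove [eep] add [vtw] -> 7 lines: sjzh xqpvf kglsv bktw vtw ubt ixuk
Hunk 2: at line 1 remove [xqpvf,kglsv,bktw] add [pasn,onrf] -> 6 lines: sjzh pasn onrf vtw ubt ixuk
Hunk 3: at line 2 remove [onrf,vtw,ubt] add [vfdl,obla,wbhm] -> 6 lines: sjzh pasn vfdl obla wbhm ixuk
Hunk 4: at line 1 remove [pasn,vfdl] add [ufzdt,awu,ombl] -> 7 lines: sjzh ufzdt awu ombl obla wbhm ixuk
Hunk 5: at line 1 remove [awu,ombl] add [yiqdt,uuw,qyqbx] -> 8 lines: sjzh ufzdt yiqdt uuw qyqbx obla wbhm ixuk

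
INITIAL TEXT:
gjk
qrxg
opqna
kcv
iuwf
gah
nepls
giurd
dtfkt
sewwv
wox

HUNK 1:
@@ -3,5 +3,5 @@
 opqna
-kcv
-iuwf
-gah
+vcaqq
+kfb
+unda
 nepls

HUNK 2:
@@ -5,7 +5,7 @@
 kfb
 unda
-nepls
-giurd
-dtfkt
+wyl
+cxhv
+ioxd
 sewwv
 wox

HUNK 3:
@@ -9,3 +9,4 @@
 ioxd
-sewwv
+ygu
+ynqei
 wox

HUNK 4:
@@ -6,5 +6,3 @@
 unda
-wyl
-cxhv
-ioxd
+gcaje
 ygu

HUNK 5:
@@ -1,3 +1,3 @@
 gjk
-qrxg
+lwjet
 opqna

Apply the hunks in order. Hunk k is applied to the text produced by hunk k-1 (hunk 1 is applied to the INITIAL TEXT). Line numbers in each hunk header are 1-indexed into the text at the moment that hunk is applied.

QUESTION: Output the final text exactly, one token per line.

Hunk 1: at line 3 remove [kcv,iuwf,gah] add [vcaqq,kfb,unda] -> 11 lines: gjk qrxg opqna vcaqq kfb unda nepls giurd dtfkt sewwv wox
Hunk 2: at line 5 remove [nepls,giurd,dtfkt] add [wyl,cxhv,ioxd] -> 11 lines: gjk qrxg opqna vcaqq kfb unda wyl cxhv ioxd sewwv wox
Hunk 3: at line 9 remove [sewwv] add [ygu,ynqei] -> 12 lines: gjk qrxg opqna vcaqq kfb unda wyl cxhv ioxd ygu ynqei wox
Hunk 4: at line 6 remove [wyl,cxhv,ioxd] add [gcaje] -> 10 lines: gjk qrxg opqna vcaqq kfb unda gcaje ygu ynqei wox
Hunk 5: at line 1 remove [qrxg] add [lwjet] -> 10 lines: gjk lwjet opqna vcaqq kfb unda gcaje ygu ynqei wox

Answer: gjk
lwjet
opqna
vcaqq
kfb
unda
gcaje
ygu
ynqei
wox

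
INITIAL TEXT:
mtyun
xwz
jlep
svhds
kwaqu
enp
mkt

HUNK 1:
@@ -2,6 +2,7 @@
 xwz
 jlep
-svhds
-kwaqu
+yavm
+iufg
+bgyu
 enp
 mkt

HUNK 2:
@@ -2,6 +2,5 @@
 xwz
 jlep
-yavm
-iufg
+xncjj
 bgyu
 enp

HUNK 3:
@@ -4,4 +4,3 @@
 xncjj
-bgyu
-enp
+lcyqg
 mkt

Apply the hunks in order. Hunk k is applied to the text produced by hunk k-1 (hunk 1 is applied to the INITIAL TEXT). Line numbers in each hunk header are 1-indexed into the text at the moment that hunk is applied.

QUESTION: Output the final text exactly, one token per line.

Answer: mtyun
xwz
jlep
xncjj
lcyqg
mkt

Derivation:
Hunk 1: at line 2 remove [svhds,kwaqu] add [yavm,iufg,bgyu] -> 8 lines: mtyun xwz jlep yavm iufg bgyu enp mkt
Hunk 2: at line 2 remove [yavm,iufg] add [xncjj] -> 7 lines: mtyun xwz jlep xncjj bgyu enp mkt
Hunk 3: at line 4 remove [bgyu,enp] add [lcyqg] -> 6 lines: mtyun xwz jlep xncjj lcyqg mkt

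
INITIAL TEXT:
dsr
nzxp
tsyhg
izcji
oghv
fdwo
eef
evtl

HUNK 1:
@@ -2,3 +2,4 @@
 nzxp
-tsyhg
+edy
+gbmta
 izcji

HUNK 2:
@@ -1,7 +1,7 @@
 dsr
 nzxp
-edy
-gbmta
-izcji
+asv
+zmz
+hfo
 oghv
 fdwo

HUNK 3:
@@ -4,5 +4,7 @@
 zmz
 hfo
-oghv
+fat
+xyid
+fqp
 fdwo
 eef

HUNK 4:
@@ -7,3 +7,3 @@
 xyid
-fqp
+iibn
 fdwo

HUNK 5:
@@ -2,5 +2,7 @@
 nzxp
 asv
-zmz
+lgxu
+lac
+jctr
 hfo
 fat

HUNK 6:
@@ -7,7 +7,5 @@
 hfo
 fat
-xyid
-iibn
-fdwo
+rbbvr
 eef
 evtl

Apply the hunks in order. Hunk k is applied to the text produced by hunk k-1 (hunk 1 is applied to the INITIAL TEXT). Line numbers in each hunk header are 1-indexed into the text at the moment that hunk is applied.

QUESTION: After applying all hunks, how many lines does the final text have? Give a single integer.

Hunk 1: at line 2 remove [tsyhg] add [edy,gbmta] -> 9 lines: dsr nzxp edy gbmta izcji oghv fdwo eef evtl
Hunk 2: at line 1 remove [edy,gbmta,izcji] add [asv,zmz,hfo] -> 9 lines: dsr nzxp asv zmz hfo oghv fdwo eef evtl
Hunk 3: at line 4 remove [oghv] add [fat,xyid,fqp] -> 11 lines: dsr nzxp asv zmz hfo fat xyid fqp fdwo eef evtl
Hunk 4: at line 7 remove [fqp] add [iibn] -> 11 lines: dsr nzxp asv zmz hfo fat xyid iibn fdwo eef evtl
Hunk 5: at line 2 remove [zmz] add [lgxu,lac,jctr] -> 13 lines: dsr nzxp asv lgxu lac jctr hfo fat xyid iibn fdwo eef evtl
Hunk 6: at line 7 remove [xyid,iibn,fdwo] add [rbbvr] -> 11 lines: dsr nzxp asv lgxu lac jctr hfo fat rbbvr eef evtl
Final line count: 11

Answer: 11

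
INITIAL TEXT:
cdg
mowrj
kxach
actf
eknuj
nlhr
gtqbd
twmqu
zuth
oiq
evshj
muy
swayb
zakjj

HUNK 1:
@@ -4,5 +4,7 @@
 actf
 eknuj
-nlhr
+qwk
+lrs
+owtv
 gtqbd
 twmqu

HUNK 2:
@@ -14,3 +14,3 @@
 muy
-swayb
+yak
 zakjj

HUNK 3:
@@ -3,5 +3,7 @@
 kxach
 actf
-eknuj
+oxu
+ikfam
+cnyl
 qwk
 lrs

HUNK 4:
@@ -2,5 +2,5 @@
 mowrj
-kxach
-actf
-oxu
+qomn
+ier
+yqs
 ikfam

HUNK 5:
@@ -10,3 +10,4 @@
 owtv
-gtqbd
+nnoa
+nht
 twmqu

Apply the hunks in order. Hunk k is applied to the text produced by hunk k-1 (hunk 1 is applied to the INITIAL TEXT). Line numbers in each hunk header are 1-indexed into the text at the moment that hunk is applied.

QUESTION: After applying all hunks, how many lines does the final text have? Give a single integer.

Answer: 19

Derivation:
Hunk 1: at line 4 remove [nlhr] add [qwk,lrs,owtv] -> 16 lines: cdg mowrj kxach actf eknuj qwk lrs owtv gtqbd twmqu zuth oiq evshj muy swayb zakjj
Hunk 2: at line 14 remove [swayb] add [yak] -> 16 lines: cdg mowrj kxach actf eknuj qwk lrs owtv gtqbd twmqu zuth oiq evshj muy yak zakjj
Hunk 3: at line 3 remove [eknuj] add [oxu,ikfam,cnyl] -> 18 lines: cdg mowrj kxach actf oxu ikfam cnyl qwk lrs owtv gtqbd twmqu zuth oiq evshj muy yak zakjj
Hunk 4: at line 2 remove [kxach,actf,oxu] add [qomn,ier,yqs] -> 18 lines: cdg mowrj qomn ier yqs ikfam cnyl qwk lrs owtv gtqbd twmqu zuth oiq evshj muy yak zakjj
Hunk 5: at line 10 remove [gtqbd] add [nnoa,nht] -> 19 lines: cdg mowrj qomn ier yqs ikfam cnyl qwk lrs owtv nnoa nht twmqu zuth oiq evshj muy yak zakjj
Final line count: 19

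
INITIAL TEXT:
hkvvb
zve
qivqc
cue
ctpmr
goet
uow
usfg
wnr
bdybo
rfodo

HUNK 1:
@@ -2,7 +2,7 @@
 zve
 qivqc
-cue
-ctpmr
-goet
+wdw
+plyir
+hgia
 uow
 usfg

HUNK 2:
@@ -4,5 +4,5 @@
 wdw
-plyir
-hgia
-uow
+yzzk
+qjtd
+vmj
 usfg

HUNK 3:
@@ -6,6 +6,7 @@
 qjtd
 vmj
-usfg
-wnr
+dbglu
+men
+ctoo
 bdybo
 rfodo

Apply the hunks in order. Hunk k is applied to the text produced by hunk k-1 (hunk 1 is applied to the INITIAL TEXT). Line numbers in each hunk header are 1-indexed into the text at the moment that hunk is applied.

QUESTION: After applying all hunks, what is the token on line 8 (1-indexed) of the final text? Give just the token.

Answer: dbglu

Derivation:
Hunk 1: at line 2 remove [cue,ctpmr,goet] add [wdw,plyir,hgia] -> 11 lines: hkvvb zve qivqc wdw plyir hgia uow usfg wnr bdybo rfodo
Hunk 2: at line 4 remove [plyir,hgia,uow] add [yzzk,qjtd,vmj] -> 11 lines: hkvvb zve qivqc wdw yzzk qjtd vmj usfg wnr bdybo rfodo
Hunk 3: at line 6 remove [usfg,wnr] add [dbglu,men,ctoo] -> 12 lines: hkvvb zve qivqc wdw yzzk qjtd vmj dbglu men ctoo bdybo rfodo
Final line 8: dbglu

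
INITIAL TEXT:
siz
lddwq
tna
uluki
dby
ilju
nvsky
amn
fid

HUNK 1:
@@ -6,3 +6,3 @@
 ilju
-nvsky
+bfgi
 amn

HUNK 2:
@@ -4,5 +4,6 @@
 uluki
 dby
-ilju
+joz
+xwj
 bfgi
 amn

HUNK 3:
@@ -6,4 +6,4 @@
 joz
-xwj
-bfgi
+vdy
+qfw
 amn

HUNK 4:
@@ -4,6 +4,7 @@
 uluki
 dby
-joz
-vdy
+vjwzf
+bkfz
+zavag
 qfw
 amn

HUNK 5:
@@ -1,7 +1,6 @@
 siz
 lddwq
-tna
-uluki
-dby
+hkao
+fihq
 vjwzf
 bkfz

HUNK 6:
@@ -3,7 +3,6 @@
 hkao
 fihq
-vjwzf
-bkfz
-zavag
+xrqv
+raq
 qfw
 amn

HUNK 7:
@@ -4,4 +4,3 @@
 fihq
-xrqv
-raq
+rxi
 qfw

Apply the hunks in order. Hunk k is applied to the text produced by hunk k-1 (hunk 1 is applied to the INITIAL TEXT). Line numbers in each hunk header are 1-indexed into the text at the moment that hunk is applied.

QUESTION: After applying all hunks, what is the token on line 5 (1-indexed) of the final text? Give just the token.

Hunk 1: at line 6 remove [nvsky] add [bfgi] -> 9 lines: siz lddwq tna uluki dby ilju bfgi amn fid
Hunk 2: at line 4 remove [ilju] add [joz,xwj] -> 10 lines: siz lddwq tna uluki dby joz xwj bfgi amn fid
Hunk 3: at line 6 remove [xwj,bfgi] add [vdy,qfw] -> 10 lines: siz lddwq tna uluki dby joz vdy qfw amn fid
Hunk 4: at line 4 remove [joz,vdy] add [vjwzf,bkfz,zavag] -> 11 lines: siz lddwq tna uluki dby vjwzf bkfz zavag qfw amn fid
Hunk 5: at line 1 remove [tna,uluki,dby] add [hkao,fihq] -> 10 lines: siz lddwq hkao fihq vjwzf bkfz zavag qfw amn fid
Hunk 6: at line 3 remove [vjwzf,bkfz,zavag] add [xrqv,raq] -> 9 lines: siz lddwq hkao fihq xrqv raq qfw amn fid
Hunk 7: at line 4 remove [xrqv,raq] add [rxi] -> 8 lines: siz lddwq hkao fihq rxi qfw amn fid
Final line 5: rxi

Answer: rxi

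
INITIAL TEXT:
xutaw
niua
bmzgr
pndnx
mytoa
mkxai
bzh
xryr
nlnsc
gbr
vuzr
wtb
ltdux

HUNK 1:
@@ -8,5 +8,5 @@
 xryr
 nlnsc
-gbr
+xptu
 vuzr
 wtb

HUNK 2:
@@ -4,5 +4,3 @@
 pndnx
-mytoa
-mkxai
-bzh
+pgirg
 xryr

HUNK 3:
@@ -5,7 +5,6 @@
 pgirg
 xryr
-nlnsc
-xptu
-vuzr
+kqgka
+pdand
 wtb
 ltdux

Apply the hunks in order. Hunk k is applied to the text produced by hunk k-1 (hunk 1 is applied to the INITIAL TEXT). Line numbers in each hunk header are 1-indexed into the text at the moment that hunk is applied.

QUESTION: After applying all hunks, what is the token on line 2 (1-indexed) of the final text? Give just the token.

Answer: niua

Derivation:
Hunk 1: at line 8 remove [gbr] add [xptu] -> 13 lines: xutaw niua bmzgr pndnx mytoa mkxai bzh xryr nlnsc xptu vuzr wtb ltdux
Hunk 2: at line 4 remove [mytoa,mkxai,bzh] add [pgirg] -> 11 lines: xutaw niua bmzgr pndnx pgirg xryr nlnsc xptu vuzr wtb ltdux
Hunk 3: at line 5 remove [nlnsc,xptu,vuzr] add [kqgka,pdand] -> 10 lines: xutaw niua bmzgr pndnx pgirg xryr kqgka pdand wtb ltdux
Final line 2: niua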